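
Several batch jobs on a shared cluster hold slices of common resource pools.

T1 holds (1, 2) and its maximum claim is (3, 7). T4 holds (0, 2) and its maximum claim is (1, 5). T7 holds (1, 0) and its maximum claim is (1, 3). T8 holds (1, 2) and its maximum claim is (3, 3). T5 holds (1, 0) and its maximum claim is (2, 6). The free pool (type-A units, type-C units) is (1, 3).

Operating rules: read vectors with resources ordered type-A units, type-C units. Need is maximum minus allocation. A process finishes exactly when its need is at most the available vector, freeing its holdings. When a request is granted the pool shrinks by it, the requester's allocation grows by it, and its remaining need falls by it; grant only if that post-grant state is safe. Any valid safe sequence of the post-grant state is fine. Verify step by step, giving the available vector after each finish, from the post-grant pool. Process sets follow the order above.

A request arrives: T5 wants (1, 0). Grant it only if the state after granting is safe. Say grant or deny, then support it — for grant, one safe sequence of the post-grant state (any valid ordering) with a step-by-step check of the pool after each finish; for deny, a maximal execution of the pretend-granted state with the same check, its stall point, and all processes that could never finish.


DENY — the pretend-granted state is unsafe.
Key observation: after T7, T4 the pool peaks at (1, 5), and each blocked process is short somewhere: T1 on type-A units; T8 on type-A units; T5 on type-C units.
Pretend the grant happened; the run T7, T4 goes as far as possible. Step-by-step check:
  pool = (0, 3)
  T7 needs (0, 3) <= (0, 3) -> finishes; pool += (1, 0) = (1, 3)
  T4 needs (1, 3) <= (1, 3) -> finishes; pool += (0, 2) = (1, 5)
  T1 cannot run: need (2, 5) vs free (1, 5) (insufficient type-A units)
  T8 cannot run: need (2, 1) vs free (1, 5) (insufficient type-A units)
  T5 cannot run: need (0, 6) vs free (1, 5) (insufficient type-C units)
Processes that could never finish after the grant: T1, T8 and T5.


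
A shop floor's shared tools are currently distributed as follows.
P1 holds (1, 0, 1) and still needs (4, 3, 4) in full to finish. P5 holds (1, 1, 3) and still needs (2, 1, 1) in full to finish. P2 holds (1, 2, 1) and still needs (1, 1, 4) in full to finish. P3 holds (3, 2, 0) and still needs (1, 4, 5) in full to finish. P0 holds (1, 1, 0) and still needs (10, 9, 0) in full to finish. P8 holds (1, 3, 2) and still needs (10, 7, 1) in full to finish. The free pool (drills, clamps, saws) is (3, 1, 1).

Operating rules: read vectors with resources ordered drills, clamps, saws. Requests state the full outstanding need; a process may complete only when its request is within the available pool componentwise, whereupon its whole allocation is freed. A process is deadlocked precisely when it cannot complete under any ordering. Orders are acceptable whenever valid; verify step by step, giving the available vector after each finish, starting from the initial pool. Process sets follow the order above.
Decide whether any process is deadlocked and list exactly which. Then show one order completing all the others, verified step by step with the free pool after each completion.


The deadlocked set is P0 and P8.
Key observation: even finishing P5, P2, P3, P1 leaves just (9, 6, 6) free — too little drills for any of the remaining processes.
A valid finishing order for the others: P5, P2, P3, P1. Verifying each step:
  pool = (3, 1, 1)
  run P5 (needs (2, 1, 1), free (3, 1, 1)); after release of (1, 1, 3) the pool is (4, 2, 4)
  run P2 (needs (1, 1, 4), free (4, 2, 4)); after release of (1, 2, 1) the pool is (5, 4, 5)
  run P3 (needs (1, 4, 5), free (5, 4, 5)); after release of (3, 2, 0) the pool is (8, 6, 5)
  run P1 (needs (4, 3, 4), free (8, 6, 5)); after release of (1, 0, 1) the pool is (9, 6, 6)
The stuck group stays short no matter what:
  P0 still needs (10, 9, 0) but only (9, 6, 6) is free — short on drills and clamps
  P8 still needs (10, 7, 1) but only (9, 6, 6) is free — short on drills and clamps


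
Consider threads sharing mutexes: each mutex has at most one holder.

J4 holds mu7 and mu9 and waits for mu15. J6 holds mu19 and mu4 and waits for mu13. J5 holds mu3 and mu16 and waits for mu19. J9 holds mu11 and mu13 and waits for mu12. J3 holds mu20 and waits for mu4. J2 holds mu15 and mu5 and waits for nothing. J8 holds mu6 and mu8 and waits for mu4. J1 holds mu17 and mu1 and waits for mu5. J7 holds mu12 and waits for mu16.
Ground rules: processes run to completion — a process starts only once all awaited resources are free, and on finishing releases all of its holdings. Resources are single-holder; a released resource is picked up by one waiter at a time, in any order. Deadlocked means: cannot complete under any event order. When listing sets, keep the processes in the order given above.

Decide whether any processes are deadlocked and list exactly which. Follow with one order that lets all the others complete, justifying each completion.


Deadlocked: J6, J5, J9, J3, J8 and J7.
Key observation: along J6 -> J9 -> J7 -> J5 -> J6, each member waits on what the next one holds — a deadlock; J3 and J8 wait into the deadlock from upstream.
One completion order for the rest: J2, J1, J4.
Verifying each step:
  J2: no waits; runs immediately, freeing mu15 and mu5
  J1 waits on mu5 — all released -> runs and releases mu17 and mu1
  J4 waits on mu15 — all released -> runs and releases mu7 and mu9


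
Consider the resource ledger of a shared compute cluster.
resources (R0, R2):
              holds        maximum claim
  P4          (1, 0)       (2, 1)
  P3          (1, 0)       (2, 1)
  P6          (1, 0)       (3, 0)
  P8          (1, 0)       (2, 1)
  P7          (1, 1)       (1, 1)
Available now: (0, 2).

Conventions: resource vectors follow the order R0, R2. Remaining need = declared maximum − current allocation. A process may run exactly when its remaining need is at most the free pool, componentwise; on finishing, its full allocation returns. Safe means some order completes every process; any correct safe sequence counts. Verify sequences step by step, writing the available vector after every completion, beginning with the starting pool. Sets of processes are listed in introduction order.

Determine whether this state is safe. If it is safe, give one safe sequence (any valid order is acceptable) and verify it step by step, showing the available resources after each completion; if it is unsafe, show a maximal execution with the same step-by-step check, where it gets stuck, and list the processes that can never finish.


SAFE, for example via the order P7, P3, P4, P6, P8.
Key observation: at P3 the run first touches a limit — (1, 1) against (1, 3), exact on a resource it actually requests.
Walking it through:
  pool = (0, 2)
  P7: need (0, 0) fits (0, 2); releases (1, 1), pool now (1, 3)
  P3: need (1, 1) fits (1, 3); releases (1, 0), pool now (2, 3)
  P4: need (1, 1) fits (2, 3); releases (1, 0), pool now (3, 3)
  P6: need (2, 0) fits (3, 3); releases (1, 0), pool now (4, 3)
  P8: need (1, 1) fits (4, 3); releases (1, 0), pool now (5, 3)


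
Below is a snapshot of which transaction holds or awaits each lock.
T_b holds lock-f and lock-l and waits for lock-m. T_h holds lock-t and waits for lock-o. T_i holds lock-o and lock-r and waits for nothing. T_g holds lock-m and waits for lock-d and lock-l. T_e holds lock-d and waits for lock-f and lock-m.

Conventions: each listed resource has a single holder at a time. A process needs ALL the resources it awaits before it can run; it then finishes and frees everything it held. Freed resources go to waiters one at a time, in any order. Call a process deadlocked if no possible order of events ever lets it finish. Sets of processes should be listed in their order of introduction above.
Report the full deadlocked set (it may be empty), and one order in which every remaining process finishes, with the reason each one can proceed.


Deadlocked: T_b, T_g and T_e.
Key observation: the waits loop around T_b -> T_g -> T_b with no way out; T_e is caught in further circular waits.
The rest can finish in the order T_i, T_h.
Step-by-step check:
  T_i waits on nothing -> runs at once and releases lock-o and lock-r
  T_h: everything it awaited (lock-o) is free; runs, freeing lock-t


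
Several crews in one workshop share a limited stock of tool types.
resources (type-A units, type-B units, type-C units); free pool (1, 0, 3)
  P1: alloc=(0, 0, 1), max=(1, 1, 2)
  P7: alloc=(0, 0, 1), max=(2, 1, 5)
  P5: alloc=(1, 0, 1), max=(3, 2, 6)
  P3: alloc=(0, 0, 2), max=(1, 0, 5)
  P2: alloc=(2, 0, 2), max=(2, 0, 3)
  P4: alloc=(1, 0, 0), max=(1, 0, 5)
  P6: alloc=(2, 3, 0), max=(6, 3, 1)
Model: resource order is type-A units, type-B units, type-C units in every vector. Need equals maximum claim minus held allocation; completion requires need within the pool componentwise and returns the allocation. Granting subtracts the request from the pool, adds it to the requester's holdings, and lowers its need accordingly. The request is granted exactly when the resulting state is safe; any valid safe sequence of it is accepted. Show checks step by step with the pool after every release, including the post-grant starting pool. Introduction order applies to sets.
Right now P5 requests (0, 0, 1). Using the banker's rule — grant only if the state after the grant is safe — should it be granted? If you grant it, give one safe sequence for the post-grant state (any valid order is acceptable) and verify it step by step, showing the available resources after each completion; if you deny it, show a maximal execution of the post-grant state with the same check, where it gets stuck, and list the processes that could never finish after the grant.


GRANT. The post-grant state is safe; one safe sequence: P2, P3, P4, P6, P1, P5, P7.
Key observation: even at the reduced pool (1, 0, 2), P2 fits immediately, so safety survives the grant.
Check on the post-grant state, step by step:
  pool = (1, 0, 2)
  run P2 (needs (0, 0, 1), free (1, 0, 2)); after release of (2, 0, 2) the pool is (3, 0, 4)
  run P3 (needs (1, 0, 3), free (3, 0, 4)); after release of (0, 0, 2) the pool is (3, 0, 6)
  run P4 (needs (0, 0, 5), free (3, 0, 6)); after release of (1, 0, 0) the pool is (4, 0, 6)
  run P6 (needs (4, 0, 1), free (4, 0, 6)); after release of (2, 3, 0) the pool is (6, 3, 6)
  run P1 (needs (1, 1, 1), free (6, 3, 6)); after release of (0, 0, 1) the pool is (6, 3, 7)
  run P5 (needs (2, 2, 4), free (6, 3, 7)); after release of (1, 0, 2) the pool is (7, 3, 9)
  run P7 (needs (2, 1, 4), free (7, 3, 9)); after release of (0, 0, 1) the pool is (7, 3, 10)


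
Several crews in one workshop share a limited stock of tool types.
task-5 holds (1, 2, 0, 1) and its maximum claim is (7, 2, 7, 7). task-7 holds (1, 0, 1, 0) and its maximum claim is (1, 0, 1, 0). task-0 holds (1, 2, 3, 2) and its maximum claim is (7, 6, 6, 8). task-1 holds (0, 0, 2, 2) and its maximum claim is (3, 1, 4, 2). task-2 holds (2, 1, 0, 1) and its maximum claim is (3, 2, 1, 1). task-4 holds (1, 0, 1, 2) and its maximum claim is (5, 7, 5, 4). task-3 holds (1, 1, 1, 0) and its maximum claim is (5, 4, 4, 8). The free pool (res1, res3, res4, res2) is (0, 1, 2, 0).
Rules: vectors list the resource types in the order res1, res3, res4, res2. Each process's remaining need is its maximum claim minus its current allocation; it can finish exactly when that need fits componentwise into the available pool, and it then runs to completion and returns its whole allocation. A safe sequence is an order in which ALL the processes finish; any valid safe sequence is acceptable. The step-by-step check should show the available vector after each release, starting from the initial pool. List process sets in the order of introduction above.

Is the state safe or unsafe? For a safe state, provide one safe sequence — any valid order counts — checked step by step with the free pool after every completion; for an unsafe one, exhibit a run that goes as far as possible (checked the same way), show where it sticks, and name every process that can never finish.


UNSAFE — no complete ordering exists.
Key observation: the pool after task-7, task-2, task-1 is (3, 2, 5, 3); every surviving request exceeds it in res1, so progress ends there.
A maximal execution: task-7, task-2, task-1 — then nothing else fits. Verifying each step:
  pool = (0, 1, 2, 0)
  task-7 needs (0, 0, 0, 0) <= (0, 1, 2, 0) -> finishes; pool += (1, 0, 1, 0) = (1, 1, 3, 0)
  task-2 needs (1, 1, 1, 0) <= (1, 1, 3, 0) -> finishes; pool += (2, 1, 0, 1) = (3, 2, 3, 1)
  task-1 needs (3, 1, 2, 0) <= (3, 2, 3, 1) -> finishes; pool += (0, 0, 2, 2) = (3, 2, 5, 3)
  blocked: task-5 wants (6, 0, 7, 6), pool (3, 2, 5, 3) — not enough res1, res4 and res2
  blocked: task-0 wants (6, 4, 3, 6), pool (3, 2, 5, 3) — not enough res1, res3 and res2
  blocked: task-4 wants (4, 7, 4, 2), pool (3, 2, 5, 3) — not enough res1 and res3
  blocked: task-3 wants (4, 3, 3, 8), pool (3, 2, 5, 3) — not enough res1, res3 and res2
Permanently blocked: task-5, task-0, task-4 and task-3.


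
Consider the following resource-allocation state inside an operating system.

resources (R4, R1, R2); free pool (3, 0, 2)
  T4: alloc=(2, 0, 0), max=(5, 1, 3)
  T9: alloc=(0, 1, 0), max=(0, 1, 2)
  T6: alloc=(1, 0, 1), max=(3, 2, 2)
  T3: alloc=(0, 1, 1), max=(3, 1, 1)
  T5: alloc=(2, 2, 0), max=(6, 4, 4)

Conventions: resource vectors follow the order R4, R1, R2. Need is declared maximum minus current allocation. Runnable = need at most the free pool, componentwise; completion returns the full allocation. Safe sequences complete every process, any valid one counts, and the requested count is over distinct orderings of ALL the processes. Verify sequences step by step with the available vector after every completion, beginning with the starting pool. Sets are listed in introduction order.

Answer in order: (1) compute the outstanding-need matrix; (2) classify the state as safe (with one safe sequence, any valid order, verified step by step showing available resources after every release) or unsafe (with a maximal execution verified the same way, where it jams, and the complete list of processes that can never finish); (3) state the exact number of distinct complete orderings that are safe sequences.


(1) Remaining need (order R4, R1, R2):
  T4: (3, 1, 3)
  T9: (0, 0, 2)
  T6: (2, 2, 1)
  T3: (3, 0, 0)
  T5: (4, 2, 4)
(2) SAFE. One safe sequence: T3, T9, T6, T5, T4.
Key observation: T3 marks the first exact bind of the order: its need (3, 0, 0) fits the free (3, 0, 2) with zero slack on a requested resource.
Walking it through:
  pool = (3, 0, 2)
  T3 needs (3, 0, 0) <= (3, 0, 2) -> finishes; pool += (0, 1, 1) = (3, 1, 3)
  T9 needs (0, 0, 2) <= (3, 1, 3) -> finishes; pool += (0, 1, 0) = (3, 2, 3)
  T6 needs (2, 2, 1) <= (3, 2, 3) -> finishes; pool += (1, 0, 1) = (4, 2, 4)
  T5 needs (4, 2, 4) <= (4, 2, 4) -> finishes; pool += (2, 2, 0) = (6, 4, 4)
  T4 needs (3, 1, 3) <= (6, 4, 4) -> finishes; pool += (2, 0, 0) = (8, 4, 4)
(3) The exact count: 7 of the possible complete orderings are safe sequences.


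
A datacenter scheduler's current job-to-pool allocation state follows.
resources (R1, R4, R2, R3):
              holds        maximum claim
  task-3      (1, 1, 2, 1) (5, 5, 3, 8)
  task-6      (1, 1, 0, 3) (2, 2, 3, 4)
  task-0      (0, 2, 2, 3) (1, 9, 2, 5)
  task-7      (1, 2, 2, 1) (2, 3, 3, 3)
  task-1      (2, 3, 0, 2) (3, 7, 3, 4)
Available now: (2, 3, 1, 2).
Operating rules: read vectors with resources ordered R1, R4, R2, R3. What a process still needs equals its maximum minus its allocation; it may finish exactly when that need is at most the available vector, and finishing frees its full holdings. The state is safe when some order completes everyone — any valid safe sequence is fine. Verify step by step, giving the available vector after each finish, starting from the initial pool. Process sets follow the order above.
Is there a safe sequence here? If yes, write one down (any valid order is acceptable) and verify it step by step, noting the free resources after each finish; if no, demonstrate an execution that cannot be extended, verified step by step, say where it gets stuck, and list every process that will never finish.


The state is SAFE; one workable sequence: task-7, task-1, task-6, task-0, task-3.
Key observation: task-7 is the earliest step where a requested resource binds exactly: need (1, 1, 1, 2), pool (2, 3, 1, 2) at its turn.
Verifying each step:
  pool = (2, 3, 1, 2)
  run task-7 (needs (1, 1, 1, 2), free (2, 3, 1, 2)); after release of (1, 2, 2, 1) the pool is (3, 5, 3, 3)
  run task-1 (needs (1, 4, 3, 2), free (3, 5, 3, 3)); after release of (2, 3, 0, 2) the pool is (5, 8, 3, 5)
  run task-6 (needs (1, 1, 3, 1), free (5, 8, 3, 5)); after release of (1, 1, 0, 3) the pool is (6, 9, 3, 8)
  run task-0 (needs (1, 7, 0, 2), free (6, 9, 3, 8)); after release of (0, 2, 2, 3) the pool is (6, 11, 5, 11)
  run task-3 (needs (4, 4, 1, 7), free (6, 11, 5, 11)); after release of (1, 1, 2, 1) the pool is (7, 12, 7, 12)


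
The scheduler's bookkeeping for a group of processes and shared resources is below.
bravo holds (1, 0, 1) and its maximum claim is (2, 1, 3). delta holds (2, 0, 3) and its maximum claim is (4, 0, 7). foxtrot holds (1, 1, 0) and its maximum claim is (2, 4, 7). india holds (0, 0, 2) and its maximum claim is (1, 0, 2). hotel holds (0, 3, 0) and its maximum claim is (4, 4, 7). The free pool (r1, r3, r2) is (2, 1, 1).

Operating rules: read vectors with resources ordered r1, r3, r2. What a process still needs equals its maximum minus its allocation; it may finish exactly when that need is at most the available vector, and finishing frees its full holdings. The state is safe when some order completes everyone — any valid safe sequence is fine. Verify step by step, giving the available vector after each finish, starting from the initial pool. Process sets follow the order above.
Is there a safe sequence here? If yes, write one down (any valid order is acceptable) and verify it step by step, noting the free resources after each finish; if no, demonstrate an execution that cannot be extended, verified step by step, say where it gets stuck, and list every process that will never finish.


SAFE. One safe sequence: india, bravo, delta, hotel, foxtrot.
Key observation: reading the order forward, bravo is the first process whose need (1, 1, 2) meets the free pool (2, 1, 3) exactly on a resource it requests.
Step-by-step check:
  pool = (2, 1, 1)
  india needs (1, 0, 0) <= (2, 1, 1) -> finishes; pool += (0, 0, 2) = (2, 1, 3)
  bravo needs (1, 1, 2) <= (2, 1, 3) -> finishes; pool += (1, 0, 1) = (3, 1, 4)
  delta needs (2, 0, 4) <= (3, 1, 4) -> finishes; pool += (2, 0, 3) = (5, 1, 7)
  hotel needs (4, 1, 7) <= (5, 1, 7) -> finishes; pool += (0, 3, 0) = (5, 4, 7)
  foxtrot needs (1, 3, 7) <= (5, 4, 7) -> finishes; pool += (1, 1, 0) = (6, 5, 7)


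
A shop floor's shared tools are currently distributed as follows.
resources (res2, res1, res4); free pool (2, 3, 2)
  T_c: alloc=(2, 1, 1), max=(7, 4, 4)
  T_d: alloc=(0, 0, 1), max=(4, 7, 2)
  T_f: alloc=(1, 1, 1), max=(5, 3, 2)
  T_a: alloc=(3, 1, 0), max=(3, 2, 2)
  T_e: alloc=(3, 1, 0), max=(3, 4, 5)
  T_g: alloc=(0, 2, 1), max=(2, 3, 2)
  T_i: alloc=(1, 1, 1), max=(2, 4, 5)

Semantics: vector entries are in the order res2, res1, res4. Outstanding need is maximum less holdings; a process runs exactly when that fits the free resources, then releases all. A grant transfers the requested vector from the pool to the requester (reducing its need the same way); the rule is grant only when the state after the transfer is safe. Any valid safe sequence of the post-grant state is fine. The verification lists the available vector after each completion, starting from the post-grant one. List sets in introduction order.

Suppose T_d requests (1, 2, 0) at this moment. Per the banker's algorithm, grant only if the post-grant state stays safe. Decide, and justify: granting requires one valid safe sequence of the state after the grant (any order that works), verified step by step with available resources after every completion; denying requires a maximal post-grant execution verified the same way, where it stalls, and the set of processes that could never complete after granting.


GRANT — the state after the grant stays safe, e.g. via T_a, T_g, T_f, T_d, T_e, T_c, T_i.
Key observation: after the grant the pool drops to (1, 1, 2), which still lets T_a finish first and unwind the rest.
Step-by-step check of the post-grant state:
  pool = (1, 1, 2)
  T_a needs (0, 1, 2) <= (1, 1, 2) -> finishes; pool += (3, 1, 0) = (4, 2, 2)
  T_g needs (2, 1, 1) <= (4, 2, 2) -> finishes; pool += (0, 2, 1) = (4, 4, 3)
  T_f needs (4, 2, 1) <= (4, 4, 3) -> finishes; pool += (1, 1, 1) = (5, 5, 4)
  T_d needs (3, 5, 1) <= (5, 5, 4) -> finishes; pool += (1, 2, 1) = (6, 7, 5)
  T_e needs (0, 3, 5) <= (6, 7, 5) -> finishes; pool += (3, 1, 0) = (9, 8, 5)
  T_c needs (5, 3, 3) <= (9, 8, 5) -> finishes; pool += (2, 1, 1) = (11, 9, 6)
  T_i needs (1, 3, 4) <= (11, 9, 6) -> finishes; pool += (1, 1, 1) = (12, 10, 7)


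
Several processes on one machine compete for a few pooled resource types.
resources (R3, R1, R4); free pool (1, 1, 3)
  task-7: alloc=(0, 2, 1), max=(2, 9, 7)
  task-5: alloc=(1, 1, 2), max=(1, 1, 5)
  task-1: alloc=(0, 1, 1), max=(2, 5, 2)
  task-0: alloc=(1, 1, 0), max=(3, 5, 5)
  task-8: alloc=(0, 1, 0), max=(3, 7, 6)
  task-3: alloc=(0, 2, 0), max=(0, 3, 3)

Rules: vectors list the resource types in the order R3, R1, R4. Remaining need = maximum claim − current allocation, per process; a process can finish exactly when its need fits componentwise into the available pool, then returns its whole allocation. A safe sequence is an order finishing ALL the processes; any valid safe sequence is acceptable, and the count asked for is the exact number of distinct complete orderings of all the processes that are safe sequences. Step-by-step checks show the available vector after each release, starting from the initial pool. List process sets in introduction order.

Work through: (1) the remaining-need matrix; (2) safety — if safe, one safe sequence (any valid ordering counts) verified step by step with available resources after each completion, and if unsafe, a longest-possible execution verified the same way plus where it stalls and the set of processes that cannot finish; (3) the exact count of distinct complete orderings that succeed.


(1) Remaining need (order R3, R1, R4):
  task-7: (2, 7, 6)
  task-5: (0, 0, 3)
  task-1: (2, 4, 1)
  task-0: (2, 4, 5)
  task-8: (3, 6, 6)
  task-3: (0, 1, 3)
(2) The state is SAFE; one workable sequence: task-5, task-3, task-0, task-1, task-8, task-7.
Key observation: task-5 is the earliest step where a requested resource binds exactly: need (0, 0, 3), pool (1, 1, 3) at its turn.
Verifying each step:
  pool = (1, 1, 3)
  task-5 needs (0, 0, 3) <= (1, 1, 3) -> finishes; pool += (1, 1, 2) = (2, 2, 5)
  task-3 needs (0, 1, 3) <= (2, 2, 5) -> finishes; pool += (0, 2, 0) = (2, 4, 5)
  task-0 needs (2, 4, 5) <= (2, 4, 5) -> finishes; pool += (1, 1, 0) = (3, 5, 5)
  task-1 needs (2, 4, 1) <= (3, 5, 5) -> finishes; pool += (0, 1, 1) = (3, 6, 6)
  task-8 needs (3, 6, 6) <= (3, 6, 6) -> finishes; pool += (0, 1, 0) = (3, 7, 6)
  task-7 needs (2, 7, 6) <= (3, 7, 6) -> finishes; pool += (0, 2, 1) = (3, 9, 7)
(3) Exactly 4 of the possible complete orderings are safe sequences.


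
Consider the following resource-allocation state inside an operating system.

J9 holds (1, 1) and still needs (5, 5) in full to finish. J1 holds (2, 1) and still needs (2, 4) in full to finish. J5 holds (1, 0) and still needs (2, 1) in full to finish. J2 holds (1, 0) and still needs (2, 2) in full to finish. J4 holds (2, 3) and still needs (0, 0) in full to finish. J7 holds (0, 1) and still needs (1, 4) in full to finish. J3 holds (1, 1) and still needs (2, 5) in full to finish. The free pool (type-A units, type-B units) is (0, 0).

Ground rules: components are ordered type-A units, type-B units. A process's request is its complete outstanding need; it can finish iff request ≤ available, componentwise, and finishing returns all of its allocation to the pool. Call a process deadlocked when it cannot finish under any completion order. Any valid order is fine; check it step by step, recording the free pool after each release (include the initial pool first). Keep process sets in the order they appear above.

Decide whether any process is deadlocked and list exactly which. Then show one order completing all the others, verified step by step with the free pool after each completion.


Deadlocked set: J9, J1, J7 and J3.
Key observation: after J4, J2, J5 complete, (4, 3) is the best the pool ever gets, yet each leftover process wants more type-B units.
A valid finishing order for the others: J4, J2, J5. Check, step by step:
  pool = (0, 0)
  run J4 (needs (0, 0), free (0, 0)); after release of (2, 3) the pool is (2, 3)
  run J2 (needs (2, 2), free (2, 3)); after release of (1, 0) the pool is (3, 3)
  run J5 (needs (2, 1), free (3, 3)); after release of (1, 0) the pool is (4, 3)
The stuck group stays short no matter what:
  J9 still needs (5, 5) but only (4, 3) is free — short on type-A units and type-B units
  J1 still needs (2, 4) but only (4, 3) is free — short on type-B units
  J7 still needs (1, 4) but only (4, 3) is free — short on type-B units
  J3 still needs (2, 5) but only (4, 3) is free — short on type-B units


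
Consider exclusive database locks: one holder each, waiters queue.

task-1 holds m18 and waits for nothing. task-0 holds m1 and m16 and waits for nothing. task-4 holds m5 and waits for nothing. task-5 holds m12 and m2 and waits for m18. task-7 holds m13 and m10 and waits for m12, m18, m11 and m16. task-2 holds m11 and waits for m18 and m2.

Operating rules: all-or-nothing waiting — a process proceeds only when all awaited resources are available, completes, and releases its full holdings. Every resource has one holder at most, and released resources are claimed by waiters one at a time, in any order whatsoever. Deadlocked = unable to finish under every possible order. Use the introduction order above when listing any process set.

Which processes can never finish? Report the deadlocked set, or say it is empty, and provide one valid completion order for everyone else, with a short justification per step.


Nothing here is deadlocked.
Key observation: all waits point, directly or indirectly, at processes that can finish, so nothing is permanently blocked.
A valid finishing order for the others: task-0, task-1, task-5, task-2, task-7, task-4.
Step-by-step check:
  task-0 waits on nothing -> runs at once and releases m1 and m16
  task-1 waits on nothing -> runs at once and releases m18
  task-5 waits on m18 — all released -> runs and releases m12 and m2
  task-2 waits on m18 and m2 — all released -> runs and releases m11
  task-7 waits on m12, m18, m11 and m16 — all released -> runs and releases m13 and m10
  task-4 waits on nothing -> runs at once and releases m5


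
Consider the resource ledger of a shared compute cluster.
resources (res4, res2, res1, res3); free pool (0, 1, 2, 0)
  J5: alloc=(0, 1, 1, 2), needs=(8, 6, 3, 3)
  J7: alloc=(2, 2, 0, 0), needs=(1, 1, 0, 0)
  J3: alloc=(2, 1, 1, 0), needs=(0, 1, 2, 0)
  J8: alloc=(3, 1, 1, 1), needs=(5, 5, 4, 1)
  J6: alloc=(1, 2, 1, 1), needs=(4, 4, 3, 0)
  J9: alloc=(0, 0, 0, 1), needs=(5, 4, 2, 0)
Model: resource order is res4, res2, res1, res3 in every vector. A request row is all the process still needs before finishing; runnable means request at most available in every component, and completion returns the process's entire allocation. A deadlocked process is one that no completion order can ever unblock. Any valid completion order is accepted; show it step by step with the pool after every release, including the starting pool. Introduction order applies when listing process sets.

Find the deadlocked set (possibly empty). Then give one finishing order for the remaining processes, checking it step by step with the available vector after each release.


The deadlocked set is empty.
Key observation: J3 fits the free pool immediately, and its release cascades until everyone finishes.
A valid finishing order for the others: J3, J7, J6, J8, J9, J5. Check, step by step:
  pool = (0, 1, 2, 0)
  J3: need (0, 1, 2, 0) fits (0, 1, 2, 0); releases (2, 1, 1, 0), pool now (2, 2, 3, 0)
  J7: need (1, 1, 0, 0) fits (2, 2, 3, 0); releases (2, 2, 0, 0), pool now (4, 4, 3, 0)
  J6: need (4, 4, 3, 0) fits (4, 4, 3, 0); releases (1, 2, 1, 1), pool now (5, 6, 4, 1)
  J8: need (5, 5, 4, 1) fits (5, 6, 4, 1); releases (3, 1, 1, 1), pool now (8, 7, 5, 2)
  J9: need (5, 4, 2, 0) fits (8, 7, 5, 2); releases (0, 0, 0, 1), pool now (8, 7, 5, 3)
  J5: need (8, 6, 3, 3) fits (8, 7, 5, 3); releases (0, 1, 1, 2), pool now (8, 8, 6, 5)


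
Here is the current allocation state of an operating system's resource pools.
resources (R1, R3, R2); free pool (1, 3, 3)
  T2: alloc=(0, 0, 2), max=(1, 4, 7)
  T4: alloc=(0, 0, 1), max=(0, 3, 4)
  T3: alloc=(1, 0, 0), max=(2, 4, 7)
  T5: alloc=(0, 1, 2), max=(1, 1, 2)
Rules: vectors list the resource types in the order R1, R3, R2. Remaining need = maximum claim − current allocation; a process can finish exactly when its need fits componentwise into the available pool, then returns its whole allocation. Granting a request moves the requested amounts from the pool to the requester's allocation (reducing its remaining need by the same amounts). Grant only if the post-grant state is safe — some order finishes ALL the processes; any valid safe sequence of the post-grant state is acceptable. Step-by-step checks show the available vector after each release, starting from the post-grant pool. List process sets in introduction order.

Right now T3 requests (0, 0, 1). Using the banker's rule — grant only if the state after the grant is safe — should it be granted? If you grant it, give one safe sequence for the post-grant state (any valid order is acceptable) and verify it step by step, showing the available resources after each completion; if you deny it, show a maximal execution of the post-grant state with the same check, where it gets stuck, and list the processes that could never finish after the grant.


GRANT: granting preserves safety; a valid post-grant sequence is T5, T4, T2, T3.
Key observation: granting shrinks the pool to (1, 3, 2), yet T5 still fits and the chain goes through.
Verifying the post-grant state step by step:
  pool = (1, 3, 2)
  T5: need (1, 0, 0) fits (1, 3, 2); releases (0, 1, 2), pool now (1, 4, 4)
  T4: need (0, 3, 3) fits (1, 4, 4); releases (0, 0, 1), pool now (1, 4, 5)
  T2: need (1, 4, 5) fits (1, 4, 5); releases (0, 0, 2), pool now (1, 4, 7)
  T3: need (1, 4, 6) fits (1, 4, 7); releases (1, 0, 1), pool now (2, 4, 8)


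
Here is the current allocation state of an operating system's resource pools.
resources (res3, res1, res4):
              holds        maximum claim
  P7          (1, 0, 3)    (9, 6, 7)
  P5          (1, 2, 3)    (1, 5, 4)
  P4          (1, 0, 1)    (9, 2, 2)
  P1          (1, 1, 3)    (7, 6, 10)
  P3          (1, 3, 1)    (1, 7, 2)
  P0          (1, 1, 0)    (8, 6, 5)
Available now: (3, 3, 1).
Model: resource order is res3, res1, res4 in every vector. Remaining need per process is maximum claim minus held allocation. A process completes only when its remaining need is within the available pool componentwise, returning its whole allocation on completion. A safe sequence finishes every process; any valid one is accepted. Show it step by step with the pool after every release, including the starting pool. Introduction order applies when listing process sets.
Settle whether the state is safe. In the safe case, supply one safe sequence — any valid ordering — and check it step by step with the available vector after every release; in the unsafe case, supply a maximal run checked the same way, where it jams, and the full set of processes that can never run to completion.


UNSAFE.
Key observation: the wall is res3: completing P5, P3 brings the pool only to (5, 8, 5), and all the rest need more.
A maximal execution: P5, P3 — then nothing else fits. Verifying each step:
  pool = (3, 3, 1)
  P5: need (0, 3, 1) fits (3, 3, 1); releases (1, 2, 3), pool now (4, 5, 4)
  P3: need (0, 4, 1) fits (4, 5, 4); releases (1, 3, 1), pool now (5, 8, 5)
  P7 cannot run: need (8, 6, 4) vs free (5, 8, 5) (insufficient res3)
  P4 cannot run: need (8, 2, 1) vs free (5, 8, 5) (insufficient res3)
  P1 cannot run: need (6, 5, 7) vs free (5, 8, 5) (insufficient res3 and res4)
  P0 cannot run: need (7, 5, 5) vs free (5, 8, 5) (insufficient res3)
Processes that can never finish: P7, P4, P1 and P0.


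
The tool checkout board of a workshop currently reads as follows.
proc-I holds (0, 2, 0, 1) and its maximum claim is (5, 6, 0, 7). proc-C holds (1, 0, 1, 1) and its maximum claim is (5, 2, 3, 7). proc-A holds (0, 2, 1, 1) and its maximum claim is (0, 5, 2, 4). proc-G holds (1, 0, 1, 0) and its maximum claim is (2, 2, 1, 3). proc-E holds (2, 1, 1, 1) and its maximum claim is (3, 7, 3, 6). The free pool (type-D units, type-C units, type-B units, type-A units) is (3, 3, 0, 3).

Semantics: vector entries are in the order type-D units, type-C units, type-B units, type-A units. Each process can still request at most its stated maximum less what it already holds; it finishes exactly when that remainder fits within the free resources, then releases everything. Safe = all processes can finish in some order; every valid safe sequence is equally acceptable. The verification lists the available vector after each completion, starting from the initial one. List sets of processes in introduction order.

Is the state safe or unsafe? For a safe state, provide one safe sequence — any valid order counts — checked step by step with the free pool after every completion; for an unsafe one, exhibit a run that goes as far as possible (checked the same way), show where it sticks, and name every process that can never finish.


The state is UNSAFE.
Key observation: type-A units is the bottleneck — with proc-G, proc-A done the pool holds (4, 5, 2, 4), short of every remaining need.
A maximal execution: proc-G, proc-A — then nothing else fits. Step-by-step check:
  pool = (3, 3, 0, 3)
  run proc-G (needs (1, 2, 0, 3), free (3, 3, 0, 3)); after release of (1, 0, 1, 0) the pool is (4, 3, 1, 3)
  run proc-A (needs (0, 3, 1, 3), free (4, 3, 1, 3)); after release of (0, 2, 1, 1) the pool is (4, 5, 2, 4)
  proc-I still needs (5, 4, 0, 6) but only (4, 5, 2, 4) is free — short on type-D units and type-A units
  proc-C still needs (4, 2, 2, 6) but only (4, 5, 2, 4) is free — short on type-A units
  proc-E still needs (1, 6, 2, 5) but only (4, 5, 2, 4) is free — short on type-C units and type-A units
Permanently blocked: proc-I, proc-C and proc-E.


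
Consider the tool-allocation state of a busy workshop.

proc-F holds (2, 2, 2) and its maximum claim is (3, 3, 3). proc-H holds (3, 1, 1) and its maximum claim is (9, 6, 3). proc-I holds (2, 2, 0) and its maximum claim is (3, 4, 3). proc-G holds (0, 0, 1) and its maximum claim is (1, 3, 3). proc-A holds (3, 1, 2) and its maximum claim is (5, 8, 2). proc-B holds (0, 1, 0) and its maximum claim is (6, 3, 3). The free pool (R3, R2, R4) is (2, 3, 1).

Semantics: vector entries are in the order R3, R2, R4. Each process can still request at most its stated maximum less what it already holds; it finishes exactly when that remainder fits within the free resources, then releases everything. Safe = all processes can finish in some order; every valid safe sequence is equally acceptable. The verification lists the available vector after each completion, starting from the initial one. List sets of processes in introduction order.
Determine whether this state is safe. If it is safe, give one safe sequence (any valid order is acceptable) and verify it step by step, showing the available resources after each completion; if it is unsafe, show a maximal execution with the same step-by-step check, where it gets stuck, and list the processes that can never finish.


The state is SAFE; one workable sequence: proc-F, proc-I, proc-A, proc-H, proc-G, proc-B.
Key observation: at proc-F the run first touches a limit — (1, 1, 1) against (2, 3, 1), exact on a resource it actually requests.
Walking it through:
  pool = (2, 3, 1)
  run proc-F (needs (1, 1, 1), free (2, 3, 1)); after release of (2, 2, 2) the pool is (4, 5, 3)
  run proc-I (needs (1, 2, 3), free (4, 5, 3)); after release of (2, 2, 0) the pool is (6, 7, 3)
  run proc-A (needs (2, 7, 0), free (6, 7, 3)); after release of (3, 1, 2) the pool is (9, 8, 5)
  run proc-H (needs (6, 5, 2), free (9, 8, 5)); after release of (3, 1, 1) the pool is (12, 9, 6)
  run proc-G (needs (1, 3, 2), free (12, 9, 6)); after release of (0, 0, 1) the pool is (12, 9, 7)
  run proc-B (needs (6, 2, 3), free (12, 9, 7)); after release of (0, 1, 0) the pool is (12, 10, 7)


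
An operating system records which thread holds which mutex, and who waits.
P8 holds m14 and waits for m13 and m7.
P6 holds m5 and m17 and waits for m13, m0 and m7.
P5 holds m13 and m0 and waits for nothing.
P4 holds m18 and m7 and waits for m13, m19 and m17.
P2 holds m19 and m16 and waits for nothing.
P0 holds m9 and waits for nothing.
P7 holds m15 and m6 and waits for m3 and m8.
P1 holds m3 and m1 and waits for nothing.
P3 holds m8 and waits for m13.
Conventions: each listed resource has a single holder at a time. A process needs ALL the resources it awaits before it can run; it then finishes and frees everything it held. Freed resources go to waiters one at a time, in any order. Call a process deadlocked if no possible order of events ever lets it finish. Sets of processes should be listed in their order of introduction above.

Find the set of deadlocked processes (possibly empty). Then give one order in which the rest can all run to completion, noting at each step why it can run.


Deadlocked set: P8, P6 and P4.
Key observation: along P4 -> P6 -> P4, each member waits on what the next one holds — a deadlock; P8 waits into the deadlock from upstream.
One completion order for the rest: P5, P3, P0, P1, P7, P2.
Check, step by step:
  P5 waits on nothing -> runs at once and releases m13 and m0
  run P3 (all its waits — m13 — are resolved); releases m8
  P0 waits on nothing -> runs at once and releases m9
  P1 waits on nothing -> runs at once and releases m3 and m1
  run P7 (all its waits — m3 and m8 — are resolved); releases m15 and m6
  P2 waits on nothing -> runs at once and releases m19 and m16


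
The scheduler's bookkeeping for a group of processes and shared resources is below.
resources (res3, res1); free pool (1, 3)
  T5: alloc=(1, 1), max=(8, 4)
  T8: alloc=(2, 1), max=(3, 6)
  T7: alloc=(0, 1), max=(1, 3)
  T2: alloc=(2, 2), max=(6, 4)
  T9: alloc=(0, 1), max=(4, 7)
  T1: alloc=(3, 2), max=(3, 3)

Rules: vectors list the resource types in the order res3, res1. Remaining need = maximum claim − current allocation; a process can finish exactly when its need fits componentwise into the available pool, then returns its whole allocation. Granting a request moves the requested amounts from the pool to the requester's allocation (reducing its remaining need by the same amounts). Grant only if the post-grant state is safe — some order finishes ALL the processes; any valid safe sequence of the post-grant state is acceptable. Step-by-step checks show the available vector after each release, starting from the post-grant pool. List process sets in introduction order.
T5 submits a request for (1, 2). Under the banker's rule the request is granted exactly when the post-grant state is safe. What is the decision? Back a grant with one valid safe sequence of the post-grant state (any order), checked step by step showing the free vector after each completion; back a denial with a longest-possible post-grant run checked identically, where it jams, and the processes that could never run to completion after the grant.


DENY — the pretend-granted state is unsafe.
Key observation: after T1, T7 the pool peaks at (3, 4), and each blocked process is short somewhere: T5 on res3; T8 on res1; T2 on res3; T9 on res3, res1.
After a pretend grant, a maximal execution: T1, T7 — then nothing else fits. Walking it through:
  pool = (0, 1)
  T1: need (0, 1) fits (0, 1); releases (3, 2), pool now (3, 3)
  T7: need (1, 2) fits (3, 3); releases (0, 1), pool now (3, 4)
  T5 cannot run: need (6, 1) vs free (3, 4) (insufficient res3)
  T8 cannot run: need (1, 5) vs free (3, 4) (insufficient res1)
  T2 cannot run: need (4, 2) vs free (3, 4) (insufficient res3)
  T9 cannot run: need (4, 6) vs free (3, 4) (insufficient res3 and res1)
Had the request been granted, T5, T8, T2 and T9 could never finish.
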